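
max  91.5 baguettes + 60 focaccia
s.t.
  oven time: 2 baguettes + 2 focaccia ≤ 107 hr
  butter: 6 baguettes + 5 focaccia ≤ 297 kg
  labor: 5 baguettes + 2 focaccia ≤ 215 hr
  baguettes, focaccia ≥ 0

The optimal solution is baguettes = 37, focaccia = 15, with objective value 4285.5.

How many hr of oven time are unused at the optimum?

3

oven time used = 2·37 + 2·15 = 104; slack = 107 − 104 = 3.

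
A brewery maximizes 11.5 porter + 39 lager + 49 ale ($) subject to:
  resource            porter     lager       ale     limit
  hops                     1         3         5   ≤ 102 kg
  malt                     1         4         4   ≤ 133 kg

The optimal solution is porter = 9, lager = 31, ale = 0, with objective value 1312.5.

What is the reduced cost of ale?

Check each constraint at x*: hops 102/102 (tight); malt 133/133 (tight).
Dual feasibility on the basic columns requires 1·y_hops + 1·y_malt = 11.5, 3·y_hops + 4·y_malt = 39.
→ y_hops = 7 and y_malt = 4.5.
Reduced cost of ale: c₃ − yᵀa₃ = 49 − (7·5 + 4.5·4) = 49 − 53 = -4.

-4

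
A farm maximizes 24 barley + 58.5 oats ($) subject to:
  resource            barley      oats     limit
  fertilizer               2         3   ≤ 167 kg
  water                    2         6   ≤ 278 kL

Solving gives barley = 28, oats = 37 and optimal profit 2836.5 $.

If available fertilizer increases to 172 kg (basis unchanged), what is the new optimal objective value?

At the optimum: fertilizer uses 167 of 167 (binding); water uses 278 of 278 (binding).
From A_Bᵀ y = c: 2·y_fertilizer + 2·y_water = 24; 3·y_fertilizer + 6·y_water = 58.5.
Solving: y_fertilizer = 4.5, y_water = 7.5.
Δz = y_fertilizer·Δb = 4.5 × (5) = 22.5, so new z* = 2836.5 + 22.5 = 2859.

2859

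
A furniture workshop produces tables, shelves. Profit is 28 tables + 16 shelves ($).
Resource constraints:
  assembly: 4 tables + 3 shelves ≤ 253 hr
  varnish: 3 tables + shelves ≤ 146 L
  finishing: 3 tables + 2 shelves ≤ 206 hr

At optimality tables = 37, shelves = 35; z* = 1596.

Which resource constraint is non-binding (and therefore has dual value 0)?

assembly: 253/253 (binding)
varnish: 146/146 (binding)
finishing: 181/206 (slack 25)
By complementary slackness, a constraint with positive slack has shadow price 0 → finishing.

finishing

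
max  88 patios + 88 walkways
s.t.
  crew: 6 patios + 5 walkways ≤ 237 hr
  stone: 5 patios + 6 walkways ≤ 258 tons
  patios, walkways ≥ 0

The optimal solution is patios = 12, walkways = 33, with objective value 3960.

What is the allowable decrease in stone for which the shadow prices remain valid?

Binding constraints: crew, stone. The basis is B = [[6,5],[5,6]] with det 11.
Per unit decrease in stone, x* moves by d = (0.4545, -0.5455).
The basis stays optimal until walkways reaches 0; allowable decrease = 60.5 tons.

60.5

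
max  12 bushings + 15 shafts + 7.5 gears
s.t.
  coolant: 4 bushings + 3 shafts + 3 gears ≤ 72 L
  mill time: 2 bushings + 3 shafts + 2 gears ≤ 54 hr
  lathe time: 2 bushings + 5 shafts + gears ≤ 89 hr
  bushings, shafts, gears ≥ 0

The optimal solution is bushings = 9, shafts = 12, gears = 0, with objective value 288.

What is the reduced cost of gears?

Check each constraint at x*: coolant 72/72 (tight); mill time 54/54 (tight); lathe time 78/89 (slack 11).
Since lathe time is not tight, its dual is 0.
Dual feasibility on the basic columns requires 4·y_coolant + 2·y_mill time = 12, 3·y_coolant + 3·y_mill time = 15.
Solving: y_coolant = 1, y_mill time = 4.
Reduced cost of gears: c₃ − yᵀa₃ = 7.5 − (1·3 + 4·2) = 7.5 − 11 = -3.5.

-3.5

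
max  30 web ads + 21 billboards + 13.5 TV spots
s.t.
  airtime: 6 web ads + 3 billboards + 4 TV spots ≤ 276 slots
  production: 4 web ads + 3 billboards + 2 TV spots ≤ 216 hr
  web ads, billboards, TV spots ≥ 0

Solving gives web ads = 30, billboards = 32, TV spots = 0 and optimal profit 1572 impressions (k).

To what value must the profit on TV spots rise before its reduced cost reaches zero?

16

Check each constraint at x*: airtime 276/276 (tight); production 216/216 (tight).
The binding rows give the dual system: 6·y_airtime + 4·y_production = 30 and 3·y_airtime + 3·y_production = 21.
→ y_airtime = 1 and y_production = 6.
TV spots enters the basis when its profit ≥ yᵀa₃ = 1·4 + 6·2 = 16.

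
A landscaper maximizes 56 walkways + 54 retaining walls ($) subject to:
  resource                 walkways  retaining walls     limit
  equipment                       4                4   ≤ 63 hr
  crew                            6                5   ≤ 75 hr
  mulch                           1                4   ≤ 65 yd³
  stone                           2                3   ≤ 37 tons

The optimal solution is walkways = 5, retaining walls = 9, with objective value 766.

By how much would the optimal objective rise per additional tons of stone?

5.5

Check each constraint at x*: equipment 56/63 (slack 7); crew 75/75 (tight); mulch 41/65 (slack 24); stone 37/37 (tight).
Slack constraints have shadow price 0 (complementary slackness).
Dual feasibility on the basic columns requires 6·y_crew + 2·y_stone = 56, 5·y_crew + 3·y_stone = 54.
→ y_crew = 7.5 and y_stone = 5.5.
Shadow price of stone = 5.5.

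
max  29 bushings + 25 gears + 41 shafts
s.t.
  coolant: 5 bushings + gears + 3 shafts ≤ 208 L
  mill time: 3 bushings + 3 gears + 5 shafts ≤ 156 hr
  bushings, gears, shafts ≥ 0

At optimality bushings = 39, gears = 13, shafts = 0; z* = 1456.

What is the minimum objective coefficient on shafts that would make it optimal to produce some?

43

Both coolant and mill time are binding at x*.
The binding rows give the dual system: 5·y_coolant + 3·y_mill time = 29 and 1·y_coolant + 3·y_mill time = 25.
→ y_coolant = 1 and y_mill time = 8.
shafts enters the basis when its profit ≥ yᵀa₃ = 1·3 + 8·5 = 43.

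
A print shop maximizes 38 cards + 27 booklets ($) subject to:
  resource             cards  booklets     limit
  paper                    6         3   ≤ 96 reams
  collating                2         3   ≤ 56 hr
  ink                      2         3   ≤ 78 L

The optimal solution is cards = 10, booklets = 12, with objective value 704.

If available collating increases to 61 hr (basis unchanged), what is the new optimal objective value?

724

Binding: paper and collating. Non-binding: ink (22 unused).
Since ink is not tight, its dual is 0.
The binding rows give the dual system: 6·y_paper + 2·y_collating = 38 and 3·y_paper + 3·y_collating = 27.
Solving: y_paper = 5, y_collating = 4.
Δz = y_collating·Δb = 4 × (5) = 20, so new z* = 704 + 20 = 724.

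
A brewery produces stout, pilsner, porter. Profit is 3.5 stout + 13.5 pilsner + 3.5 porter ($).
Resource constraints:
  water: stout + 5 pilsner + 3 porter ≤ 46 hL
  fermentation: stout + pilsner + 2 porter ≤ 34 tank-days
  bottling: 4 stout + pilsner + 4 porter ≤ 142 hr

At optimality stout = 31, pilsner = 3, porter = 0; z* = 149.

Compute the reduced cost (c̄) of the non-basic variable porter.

Check each constraint at x*: water 46/46 (tight); fermentation 34/34 (tight); bottling 127/142 (slack 15).
By complementary slackness, y = 0 for the non-binding constraint.
From A_Bᵀ y = c: 1·y_water + 1·y_fermentation = 3.5; 5·y_water + 1·y_fermentation = 13.5.
Solving: y_water = 2.5, y_fermentation = 1.
Reduced cost of porter: c₃ − yᵀa₃ = 3.5 − (2.5·3 + 1·2) = 3.5 − 9.5 = -6.

-6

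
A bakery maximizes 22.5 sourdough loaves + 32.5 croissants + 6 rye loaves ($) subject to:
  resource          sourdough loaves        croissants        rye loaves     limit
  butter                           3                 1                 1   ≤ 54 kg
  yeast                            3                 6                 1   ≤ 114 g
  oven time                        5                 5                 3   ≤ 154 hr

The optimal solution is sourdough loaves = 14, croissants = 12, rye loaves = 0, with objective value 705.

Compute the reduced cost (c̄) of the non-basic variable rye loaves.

-1.5

Binding: butter and yeast. Non-binding: oven time (24 unused).
Since oven time is not tight, its dual is 0.
Dual feasibility on the basic columns requires 3·y_butter + 3·y_yeast = 22.5, 1·y_butter + 6·y_yeast = 32.5.
This yields shadow prices y_butter = 2.5, y_yeast = 5.
Reduced cost of rye loaves: c₃ − yᵀa₃ = 6 − (2.5·1 + 5·1) = 6 − 7.5 = -1.5.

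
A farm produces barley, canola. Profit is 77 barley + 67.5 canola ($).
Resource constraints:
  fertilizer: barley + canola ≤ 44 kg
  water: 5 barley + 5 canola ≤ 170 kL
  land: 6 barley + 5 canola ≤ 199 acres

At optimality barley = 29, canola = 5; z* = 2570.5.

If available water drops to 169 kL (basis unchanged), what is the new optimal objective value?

At the optimum: fertilizer uses 34 of 44 (slack = 10); water uses 170 of 170 (binding); land uses 199 of 199 (binding).
Since fertilizer is not tight, its dual is 0.
From A_Bᵀ y = c: 5·y_water + 6·y_land = 77; 5·y_water + 5·y_land = 67.5.
→ y_water = 4 and y_land = 9.5.
Δz = y_water·Δb = 4 × (-1) = -4, so new z* = 2570.5 − 4 = 2566.5.

2566.5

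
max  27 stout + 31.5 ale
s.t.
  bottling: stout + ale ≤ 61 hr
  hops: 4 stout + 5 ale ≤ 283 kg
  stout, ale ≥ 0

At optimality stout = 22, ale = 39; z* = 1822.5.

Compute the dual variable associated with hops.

At the optimum: bottling uses 61 of 61 (binding); hops uses 283 of 283 (binding).
The binding rows give the dual system: 1·y_bottling + 4·y_hops = 27 and 1·y_bottling + 5·y_hops = 31.5.
→ y_bottling = 9 and y_hops = 4.5.
Shadow price of hops = 4.5.

4.5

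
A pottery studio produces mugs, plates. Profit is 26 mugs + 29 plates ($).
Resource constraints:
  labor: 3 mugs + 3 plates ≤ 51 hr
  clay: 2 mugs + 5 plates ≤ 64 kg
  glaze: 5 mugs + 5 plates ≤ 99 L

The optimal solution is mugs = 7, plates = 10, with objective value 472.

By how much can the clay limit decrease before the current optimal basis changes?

30

Binding constraints: labor, clay. The basis is B = [[3,3],[2,5]] with det 9.
Per unit decrease in clay, x* moves by d = (0.3333, -0.3333).
The basis stays optimal until plates reaches 0; allowable decrease = 30 kg.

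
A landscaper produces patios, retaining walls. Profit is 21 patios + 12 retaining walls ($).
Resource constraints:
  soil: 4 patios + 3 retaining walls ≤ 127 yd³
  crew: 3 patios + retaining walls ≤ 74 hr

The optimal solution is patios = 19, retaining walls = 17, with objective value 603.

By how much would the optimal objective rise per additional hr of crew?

Both soil and crew are binding at x*.
From A_Bᵀ y = c: 4·y_soil + 3·y_crew = 21; 3·y_soil + 1·y_crew = 12.
This yields shadow prices y_soil = 3, y_crew = 3.
Shadow price of crew = 3.

3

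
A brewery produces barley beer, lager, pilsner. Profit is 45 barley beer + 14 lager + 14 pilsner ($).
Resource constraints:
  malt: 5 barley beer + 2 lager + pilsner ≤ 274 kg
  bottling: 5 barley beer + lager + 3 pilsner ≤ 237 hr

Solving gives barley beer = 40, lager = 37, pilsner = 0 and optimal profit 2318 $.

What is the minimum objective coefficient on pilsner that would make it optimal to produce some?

Both malt and bottling are binding at x*.
From A_Bᵀ y = c: 5·y_malt + 5·y_bottling = 45; 2·y_malt + 1·y_bottling = 14.
→ y_malt = 5 and y_bottling = 4.
pilsner enters the basis when its profit ≥ yᵀa₃ = 5·1 + 4·3 = 17.

17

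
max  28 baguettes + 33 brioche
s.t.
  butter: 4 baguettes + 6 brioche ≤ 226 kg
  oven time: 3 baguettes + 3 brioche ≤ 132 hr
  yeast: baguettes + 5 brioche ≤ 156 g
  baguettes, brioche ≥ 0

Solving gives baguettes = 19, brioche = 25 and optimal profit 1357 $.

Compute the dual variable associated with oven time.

At the optimum: butter uses 226 of 226 (binding); oven time uses 132 of 132 (binding); yeast uses 144 of 156 (slack = 12).
By complementary slackness, y = 0 for the non-binding constraint.
Dual feasibility on the basic columns requires 4·y_butter + 3·y_oven time = 28, 6·y_butter + 3·y_oven time = 33.
→ y_butter = 2.5 and y_oven time = 6.
Shadow price of oven time = 6.

6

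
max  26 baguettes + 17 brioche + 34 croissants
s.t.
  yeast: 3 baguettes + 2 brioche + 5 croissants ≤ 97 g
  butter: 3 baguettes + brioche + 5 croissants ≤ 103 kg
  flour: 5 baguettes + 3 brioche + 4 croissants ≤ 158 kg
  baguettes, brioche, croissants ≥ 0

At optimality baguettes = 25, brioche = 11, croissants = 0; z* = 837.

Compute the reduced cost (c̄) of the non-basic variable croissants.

Check each constraint at x*: yeast 97/97 (tight); butter 86/103 (slack 17); flour 158/158 (tight).
Slack constraints have shadow price 0 (complementary slackness).
From A_Bᵀ y = c: 3·y_yeast + 5·y_flour = 26; 2·y_yeast + 3·y_flour = 17.
→ y_yeast = 7 and y_flour = 1.
Reduced cost of croissants: c₃ − yᵀa₃ = 34 − (7·5 + 1·4) = 34 − 39 = -5.

-5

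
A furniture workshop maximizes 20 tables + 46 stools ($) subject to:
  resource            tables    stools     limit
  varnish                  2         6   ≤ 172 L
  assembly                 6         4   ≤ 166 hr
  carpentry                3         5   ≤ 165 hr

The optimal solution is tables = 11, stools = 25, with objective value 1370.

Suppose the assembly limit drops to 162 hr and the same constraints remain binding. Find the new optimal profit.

1366

Check each constraint at x*: varnish 172/172 (tight); assembly 166/166 (tight); carpentry 158/165 (slack 7).
Slack constraints have shadow price 0 (complementary slackness).
Dual feasibility on the basic columns requires 2·y_varnish + 6·y_assembly = 20, 6·y_varnish + 4·y_assembly = 46.
→ y_varnish = 7 and y_assembly = 1.
Δz = y_assembly·Δb = 1 × (-4) = -4, so new z* = 1370 − 4 = 1366.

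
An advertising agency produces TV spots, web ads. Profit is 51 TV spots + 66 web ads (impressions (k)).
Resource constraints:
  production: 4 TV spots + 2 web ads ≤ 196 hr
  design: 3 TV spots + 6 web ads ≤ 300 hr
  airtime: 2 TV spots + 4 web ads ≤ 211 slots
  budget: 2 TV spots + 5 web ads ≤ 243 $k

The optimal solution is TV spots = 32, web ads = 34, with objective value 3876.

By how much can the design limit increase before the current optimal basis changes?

10.125

Binding constraints: production, design. The basis is B = [[4,2],[3,6]] with det 18.
Per unit increase in design, x* moves by d = (-0.1111, 0.2222).
The basis stays optimal until budget becomes binding; allowable increase = 10.125 hr.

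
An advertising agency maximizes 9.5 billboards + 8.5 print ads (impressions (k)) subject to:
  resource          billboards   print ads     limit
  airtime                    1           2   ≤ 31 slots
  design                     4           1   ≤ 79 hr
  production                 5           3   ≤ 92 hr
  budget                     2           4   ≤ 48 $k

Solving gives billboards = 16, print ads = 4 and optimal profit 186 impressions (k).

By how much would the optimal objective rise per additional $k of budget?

At the optimum: airtime uses 24 of 31 (slack = 7); design uses 68 of 79 (slack = 11); production uses 92 of 92 (binding); budget uses 48 of 48 (binding).
Slack constraints have shadow price 0 (complementary slackness).
From A_Bᵀ y = c: 5·y_production + 2·y_budget = 9.5; 3·y_production + 4·y_budget = 8.5.
Solving: y_production = 1.5, y_budget = 1.
Shadow price of budget = 1.

1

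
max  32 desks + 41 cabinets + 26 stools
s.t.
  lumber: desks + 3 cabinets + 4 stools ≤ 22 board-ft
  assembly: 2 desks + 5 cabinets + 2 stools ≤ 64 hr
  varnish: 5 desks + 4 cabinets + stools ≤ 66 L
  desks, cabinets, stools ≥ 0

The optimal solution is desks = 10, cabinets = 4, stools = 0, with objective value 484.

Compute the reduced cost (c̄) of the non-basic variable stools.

At the optimum: lumber uses 22 of 22 (binding); assembly uses 40 of 64 (slack = 24); varnish uses 66 of 66 (binding).
By complementary slackness, y = 0 for the non-binding constraint.
Dual feasibility on the basic columns requires 1·y_lumber + 5·y_varnish = 32, 3·y_lumber + 4·y_varnish = 41.
This yields shadow prices y_lumber = 7, y_varnish = 5.
Reduced cost of stools: c₃ − yᵀa₃ = 26 − (7·4 + 5·1) = 26 − 33 = -7.

-7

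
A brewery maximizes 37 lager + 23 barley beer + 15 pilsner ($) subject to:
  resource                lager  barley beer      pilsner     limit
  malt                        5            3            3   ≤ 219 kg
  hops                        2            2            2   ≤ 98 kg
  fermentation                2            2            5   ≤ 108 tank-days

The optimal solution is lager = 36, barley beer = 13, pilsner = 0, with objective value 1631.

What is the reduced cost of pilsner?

At the optimum: malt uses 219 of 219 (binding); hops uses 98 of 98 (binding); fermentation uses 98 of 108 (slack = 10).
By complementary slackness, y = 0 for the non-binding constraint.
Dual feasibility on the basic columns requires 5·y_malt + 2·y_hops = 37, 3·y_malt + 2·y_hops = 23.
→ y_malt = 7 and y_hops = 1.
Reduced cost of pilsner: c₃ − yᵀa₃ = 15 − (7·3 + 1·2) = 15 − 23 = -8.

-8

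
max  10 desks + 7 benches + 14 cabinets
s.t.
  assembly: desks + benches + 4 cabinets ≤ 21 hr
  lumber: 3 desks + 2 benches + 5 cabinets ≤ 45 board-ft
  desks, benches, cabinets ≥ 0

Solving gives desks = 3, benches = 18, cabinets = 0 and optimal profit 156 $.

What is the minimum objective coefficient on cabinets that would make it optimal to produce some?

19

Check each constraint at x*: assembly 21/21 (tight); lumber 45/45 (tight).
Dual feasibility on the basic columns requires 1·y_assembly + 3·y_lumber = 10, 1·y_assembly + 2·y_lumber = 7.
→ y_assembly = 1 and y_lumber = 3.
cabinets enters the basis when its profit ≥ yᵀa₃ = 1·4 + 3·5 = 19.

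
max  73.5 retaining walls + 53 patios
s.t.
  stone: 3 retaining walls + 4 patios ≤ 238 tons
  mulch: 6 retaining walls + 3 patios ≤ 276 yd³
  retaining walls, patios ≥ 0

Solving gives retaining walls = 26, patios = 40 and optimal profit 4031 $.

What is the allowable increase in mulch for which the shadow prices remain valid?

200

Binding constraints: stone, mulch. The basis is B = [[3,4],[6,3]] with det -15.
Per unit increase in mulch, x* moves by d = (0.2667, -0.2).
The basis stays optimal until patios reaches 0; allowable increase = 200 yd³.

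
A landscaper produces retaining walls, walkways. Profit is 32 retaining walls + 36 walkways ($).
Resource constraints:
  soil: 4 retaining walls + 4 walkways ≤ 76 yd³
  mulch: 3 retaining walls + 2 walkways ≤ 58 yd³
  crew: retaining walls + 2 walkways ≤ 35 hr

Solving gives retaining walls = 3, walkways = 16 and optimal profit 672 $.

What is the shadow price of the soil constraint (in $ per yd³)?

At the optimum: soil uses 76 of 76 (binding); mulch uses 41 of 58 (slack = 17); crew uses 35 of 35 (binding).
Since mulch is not tight, its dual is 0.
Dual feasibility on the basic columns requires 4·y_soil + 1·y_crew = 32, 4·y_soil + 2·y_crew = 36.
Solving: y_soil = 7, y_crew = 4.
Shadow price of soil = 7.

7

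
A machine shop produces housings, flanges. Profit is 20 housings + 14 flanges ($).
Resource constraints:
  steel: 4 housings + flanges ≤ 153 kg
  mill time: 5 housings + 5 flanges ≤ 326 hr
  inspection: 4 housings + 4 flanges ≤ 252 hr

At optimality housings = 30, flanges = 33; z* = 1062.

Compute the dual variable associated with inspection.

3

Binding: steel and inspection. Non-binding: mill time (11 unused).
Since mill time is not tight, its dual is 0.
The binding rows give the dual system: 4·y_steel + 4·y_inspection = 20 and 1·y_steel + 4·y_inspection = 14.
→ y_steel = 2 and y_inspection = 3.
Shadow price of inspection = 3.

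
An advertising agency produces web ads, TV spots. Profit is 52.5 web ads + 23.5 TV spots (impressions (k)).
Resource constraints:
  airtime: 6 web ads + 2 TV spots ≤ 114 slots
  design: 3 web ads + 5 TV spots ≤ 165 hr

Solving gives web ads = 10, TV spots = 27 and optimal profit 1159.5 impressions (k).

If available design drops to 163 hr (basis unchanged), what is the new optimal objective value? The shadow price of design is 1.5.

Δb = -2, so new z* = 1159.5 + (1.5)·(-2) = 1159.5 − 3 = 1156.5.

1156.5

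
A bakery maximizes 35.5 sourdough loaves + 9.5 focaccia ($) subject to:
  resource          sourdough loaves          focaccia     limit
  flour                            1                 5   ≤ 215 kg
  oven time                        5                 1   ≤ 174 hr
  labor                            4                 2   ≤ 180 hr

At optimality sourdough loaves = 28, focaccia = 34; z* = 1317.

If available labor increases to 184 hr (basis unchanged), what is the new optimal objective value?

1325

At the optimum: flour uses 198 of 215 (slack = 17); oven time uses 174 of 174 (binding); labor uses 180 of 180 (binding).
Slack constraints have shadow price 0 (complementary slackness).
Dual feasibility on the basic columns requires 5·y_oven time + 4·y_labor = 35.5, 1·y_oven time + 2·y_labor = 9.5.
Solving: y_oven time = 5.5, y_labor = 2.
Δz = y_labor·Δb = 2 × (4) = 8, so new z* = 1317 + 8 = 1325.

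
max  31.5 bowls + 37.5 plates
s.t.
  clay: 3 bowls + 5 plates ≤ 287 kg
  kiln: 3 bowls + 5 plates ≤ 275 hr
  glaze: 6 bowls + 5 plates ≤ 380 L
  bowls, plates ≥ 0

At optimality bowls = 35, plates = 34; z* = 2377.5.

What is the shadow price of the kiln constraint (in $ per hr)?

4.5

Check each constraint at x*: clay 275/287 (slack 12); kiln 275/275 (tight); glaze 380/380 (tight).
Since clay is not tight, its dual is 0.
The binding rows give the dual system: 3·y_kiln + 6·y_glaze = 31.5 and 5·y_kiln + 5·y_glaze = 37.5.
→ y_kiln = 4.5 and y_glaze = 3.
Shadow price of kiln = 4.5.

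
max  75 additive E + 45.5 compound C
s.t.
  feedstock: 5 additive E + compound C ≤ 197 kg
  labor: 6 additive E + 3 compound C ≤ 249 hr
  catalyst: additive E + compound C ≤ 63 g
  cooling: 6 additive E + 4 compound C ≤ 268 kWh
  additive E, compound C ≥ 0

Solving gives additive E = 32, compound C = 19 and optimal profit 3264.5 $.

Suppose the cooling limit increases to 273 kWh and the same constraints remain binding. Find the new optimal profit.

3304.5

At the optimum: feedstock uses 179 of 197 (slack = 18); labor uses 249 of 249 (binding); catalyst uses 51 of 63 (slack = 12); cooling uses 268 of 268 (binding).
By complementary slackness, y = 0 for the non-binding constraints.
Dual feasibility on the basic columns requires 6·y_labor + 6·y_cooling = 75, 3·y_labor + 4·y_cooling = 45.5.
This yields shadow prices y_labor = 4.5, y_cooling = 8.
Δz = y_cooling·Δb = 8 × (5) = 40, so new z* = 3264.5 + 40 = 3304.5.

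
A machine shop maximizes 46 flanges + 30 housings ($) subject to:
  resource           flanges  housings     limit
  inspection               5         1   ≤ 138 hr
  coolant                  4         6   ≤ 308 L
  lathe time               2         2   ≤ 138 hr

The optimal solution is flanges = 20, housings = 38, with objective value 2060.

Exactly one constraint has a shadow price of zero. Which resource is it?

inspection: 138/138 (binding)
coolant: 308/308 (binding)
lathe time: 116/138 (slack 22)
By complementary slackness, a constraint with positive slack has shadow price 0 → lathe time.

lathe time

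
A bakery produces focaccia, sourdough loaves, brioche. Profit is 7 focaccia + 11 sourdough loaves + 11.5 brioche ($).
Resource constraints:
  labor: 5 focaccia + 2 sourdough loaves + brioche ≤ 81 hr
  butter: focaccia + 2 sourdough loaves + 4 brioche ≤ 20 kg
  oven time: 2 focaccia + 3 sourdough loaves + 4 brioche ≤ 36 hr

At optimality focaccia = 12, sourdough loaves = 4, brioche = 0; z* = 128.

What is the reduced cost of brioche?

At the optimum: labor uses 68 of 81 (slack = 13); butter uses 20 of 20 (binding); oven time uses 36 of 36 (binding).
Slack constraints have shadow price 0 (complementary slackness).
Dual feasibility on the basic columns requires 1·y_butter + 2·y_oven time = 7, 2·y_butter + 3·y_oven time = 11.
→ y_butter = 1 and y_oven time = 3.
Reduced cost of brioche: c₃ − yᵀa₃ = 11.5 − (1·4 + 3·4) = 11.5 − 16 = -4.5.

-4.5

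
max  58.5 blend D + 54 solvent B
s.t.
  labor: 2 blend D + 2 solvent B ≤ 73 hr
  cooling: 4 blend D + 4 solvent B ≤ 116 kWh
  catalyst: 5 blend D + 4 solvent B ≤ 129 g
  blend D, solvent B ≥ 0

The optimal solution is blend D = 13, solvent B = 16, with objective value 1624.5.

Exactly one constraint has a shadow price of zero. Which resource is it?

labor

labor: 58/73 (slack 15)
cooling: 116/116 (binding)
catalyst: 129/129 (binding)
By complementary slackness, a constraint with positive slack has shadow price 0 → labor.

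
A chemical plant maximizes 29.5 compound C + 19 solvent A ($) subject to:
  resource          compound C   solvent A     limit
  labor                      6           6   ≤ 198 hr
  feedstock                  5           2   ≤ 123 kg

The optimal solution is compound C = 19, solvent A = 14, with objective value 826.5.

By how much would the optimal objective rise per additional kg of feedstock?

At the optimum: labor uses 198 of 198 (binding); feedstock uses 123 of 123 (binding).
Dual feasibility on the basic columns requires 6·y_labor + 5·y_feedstock = 29.5, 6·y_labor + 2·y_feedstock = 19.
Solving: y_labor = 2, y_feedstock = 3.5.
Shadow price of feedstock = 3.5.

3.5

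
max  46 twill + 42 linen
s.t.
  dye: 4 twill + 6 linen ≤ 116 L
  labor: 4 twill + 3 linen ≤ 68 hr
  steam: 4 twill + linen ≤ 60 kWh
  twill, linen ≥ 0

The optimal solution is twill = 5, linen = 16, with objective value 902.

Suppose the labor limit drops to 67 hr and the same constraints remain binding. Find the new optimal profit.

At the optimum: dye uses 116 of 116 (binding); labor uses 68 of 68 (binding); steam uses 36 of 60 (slack = 24).
Slack constraints have shadow price 0 (complementary slackness).
The binding rows give the dual system: 4·y_dye + 4·y_labor = 46 and 6·y_dye + 3·y_labor = 42.
This yields shadow prices y_dye = 2.5, y_labor = 9.
Δz = y_labor·Δb = 9 × (-1) = -9, so new z* = 902 − 9 = 893.

893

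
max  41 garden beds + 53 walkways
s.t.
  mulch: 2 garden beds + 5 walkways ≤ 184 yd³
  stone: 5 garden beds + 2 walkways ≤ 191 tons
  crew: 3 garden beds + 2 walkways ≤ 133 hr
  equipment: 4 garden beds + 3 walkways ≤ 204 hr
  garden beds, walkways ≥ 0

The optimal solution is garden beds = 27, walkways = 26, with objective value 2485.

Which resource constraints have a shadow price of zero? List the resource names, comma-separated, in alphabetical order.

mulch: 184/184 (binding)
stone: 187/191 (slack 4)
crew: 133/133 (binding)
equipment: 186/204 (slack 18)
By complementary slackness, a constraint with positive slack has shadow price 0 → equipment, stone.

equipment, stone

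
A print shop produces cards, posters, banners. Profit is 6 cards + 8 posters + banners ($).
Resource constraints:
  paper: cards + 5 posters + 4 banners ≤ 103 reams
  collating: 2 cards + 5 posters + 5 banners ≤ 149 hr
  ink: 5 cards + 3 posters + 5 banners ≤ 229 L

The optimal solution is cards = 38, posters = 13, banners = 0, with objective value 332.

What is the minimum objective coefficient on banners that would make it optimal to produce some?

9

At the optimum: paper uses 103 of 103 (binding); collating uses 141 of 149 (slack = 8); ink uses 229 of 229 (binding).
By complementary slackness, y = 0 for the non-binding constraint.
Dual feasibility on the basic columns requires 1·y_paper + 5·y_ink = 6, 5·y_paper + 3·y_ink = 8.
This yields shadow prices y_paper = 1, y_ink = 1.
banners enters the basis when its profit ≥ yᵀa₃ = 1·4 + 1·5 = 9.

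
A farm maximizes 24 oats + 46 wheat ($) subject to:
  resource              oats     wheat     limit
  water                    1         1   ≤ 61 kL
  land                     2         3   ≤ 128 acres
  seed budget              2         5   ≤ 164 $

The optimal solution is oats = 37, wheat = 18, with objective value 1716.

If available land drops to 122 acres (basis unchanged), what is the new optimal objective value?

1674

At the optimum: water uses 55 of 61 (slack = 6); land uses 128 of 128 (binding); seed budget uses 164 of 164 (binding).
Since water is not tight, its dual is 0.
From A_Bᵀ y = c: 2·y_land + 2·y_seed budget = 24; 3·y_land + 5·y_seed budget = 46.
This yields shadow prices y_land = 7, y_seed budget = 5.
Δz = y_land·Δb = 7 × (-6) = -42, so new z* = 1716 − 42 = 1674.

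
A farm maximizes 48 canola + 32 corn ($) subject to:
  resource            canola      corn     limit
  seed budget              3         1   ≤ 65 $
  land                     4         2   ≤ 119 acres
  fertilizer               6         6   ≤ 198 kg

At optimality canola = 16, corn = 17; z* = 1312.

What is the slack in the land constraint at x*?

land used = 4·16 + 2·17 = 98; slack = 119 − 98 = 21.

21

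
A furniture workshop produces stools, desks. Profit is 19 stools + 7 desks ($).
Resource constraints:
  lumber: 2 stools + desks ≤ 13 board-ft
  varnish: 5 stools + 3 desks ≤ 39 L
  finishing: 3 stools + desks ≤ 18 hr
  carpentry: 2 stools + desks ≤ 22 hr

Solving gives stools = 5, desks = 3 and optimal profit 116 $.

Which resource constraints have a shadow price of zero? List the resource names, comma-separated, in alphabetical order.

lumber: 13/13 (binding)
varnish: 34/39 (slack 5)
finishing: 18/18 (binding)
carpentry: 13/22 (slack 9)
By complementary slackness, a constraint with positive slack has shadow price 0 → carpentry, varnish.

carpentry, varnish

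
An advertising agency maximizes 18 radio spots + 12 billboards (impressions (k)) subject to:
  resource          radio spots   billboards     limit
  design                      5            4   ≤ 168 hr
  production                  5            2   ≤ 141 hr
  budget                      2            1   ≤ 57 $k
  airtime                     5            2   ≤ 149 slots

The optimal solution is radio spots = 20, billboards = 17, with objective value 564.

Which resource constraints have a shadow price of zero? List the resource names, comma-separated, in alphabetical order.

design: 168/168 (binding)
production: 134/141 (slack 7)
budget: 57/57 (binding)
airtime: 134/149 (slack 15)
By complementary slackness, a constraint with positive slack has shadow price 0 → airtime, production.

airtime, production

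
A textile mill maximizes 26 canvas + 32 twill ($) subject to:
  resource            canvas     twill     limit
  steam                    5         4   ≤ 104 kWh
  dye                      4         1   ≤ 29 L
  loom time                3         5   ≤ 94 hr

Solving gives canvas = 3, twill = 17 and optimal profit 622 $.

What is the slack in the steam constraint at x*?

steam used = 5·3 + 4·17 = 83; slack = 104 − 83 = 21.

21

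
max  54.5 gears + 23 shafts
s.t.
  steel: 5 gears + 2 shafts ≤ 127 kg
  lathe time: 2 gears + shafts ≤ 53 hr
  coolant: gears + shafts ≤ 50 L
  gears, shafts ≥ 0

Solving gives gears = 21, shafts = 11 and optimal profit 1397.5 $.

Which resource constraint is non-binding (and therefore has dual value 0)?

steel: 127/127 (binding)
lathe time: 53/53 (binding)
coolant: 32/50 (slack 18)
By complementary slackness, a constraint with positive slack has shadow price 0 → coolant.

coolant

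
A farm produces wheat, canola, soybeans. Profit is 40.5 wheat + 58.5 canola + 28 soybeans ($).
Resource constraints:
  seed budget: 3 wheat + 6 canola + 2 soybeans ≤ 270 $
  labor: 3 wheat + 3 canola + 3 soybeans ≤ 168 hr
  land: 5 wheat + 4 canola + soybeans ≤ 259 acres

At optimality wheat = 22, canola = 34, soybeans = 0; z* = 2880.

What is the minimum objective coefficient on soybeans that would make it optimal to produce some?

Binding: seed budget and labor. Non-binding: land (13 unused).
Slack constraints have shadow price 0 (complementary slackness).
The binding rows give the dual system: 3·y_seed budget + 3·y_labor = 40.5 and 6·y_seed budget + 3·y_labor = 58.5.
→ y_seed budget = 6 and y_labor = 7.5.
soybeans enters the basis when its profit ≥ yᵀa₃ = 6·2 + 7.5·3 = 34.5.

34.5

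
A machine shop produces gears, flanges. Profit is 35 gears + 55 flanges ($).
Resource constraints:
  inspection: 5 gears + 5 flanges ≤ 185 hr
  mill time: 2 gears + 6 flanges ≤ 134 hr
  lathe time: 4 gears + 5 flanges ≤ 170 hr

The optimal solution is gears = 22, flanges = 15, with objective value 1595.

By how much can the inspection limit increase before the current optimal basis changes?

Binding constraints: inspection, mill time. The basis is B = [[5,5],[2,6]] with det 20.
Per unit increase in inspection, x* moves by d = (0.3, -0.1).
The basis stays optimal until lathe time becomes binding; allowable increase = 10 hr.

10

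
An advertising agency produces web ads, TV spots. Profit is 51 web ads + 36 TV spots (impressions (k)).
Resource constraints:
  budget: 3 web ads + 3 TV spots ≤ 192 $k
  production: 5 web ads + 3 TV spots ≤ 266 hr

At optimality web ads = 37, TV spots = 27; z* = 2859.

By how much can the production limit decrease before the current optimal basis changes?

Binding constraints: budget, production. The basis is B = [[3,3],[5,3]] with det -6.
Per unit decrease in production, x* moves by d = (-0.5, 0.5).
The basis stays optimal until web ads reaches 0; allowable decrease = 74 hr.

74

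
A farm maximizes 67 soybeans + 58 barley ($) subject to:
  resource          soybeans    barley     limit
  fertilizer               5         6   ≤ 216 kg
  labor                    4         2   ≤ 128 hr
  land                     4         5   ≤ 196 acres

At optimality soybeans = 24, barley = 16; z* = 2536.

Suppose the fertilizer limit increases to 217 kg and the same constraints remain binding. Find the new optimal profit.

Check each constraint at x*: fertilizer 216/216 (tight); labor 128/128 (tight); land 176/196 (slack 20).
Since land is not tight, its dual is 0.
The binding rows give the dual system: 5·y_fertilizer + 4·y_labor = 67 and 6·y_fertilizer + 2·y_labor = 58.
→ y_fertilizer = 7 and y_labor = 8.
Δz = y_fertilizer·Δb = 7 × (1) = 7, so new z* = 2536 + 7 = 2543.

2543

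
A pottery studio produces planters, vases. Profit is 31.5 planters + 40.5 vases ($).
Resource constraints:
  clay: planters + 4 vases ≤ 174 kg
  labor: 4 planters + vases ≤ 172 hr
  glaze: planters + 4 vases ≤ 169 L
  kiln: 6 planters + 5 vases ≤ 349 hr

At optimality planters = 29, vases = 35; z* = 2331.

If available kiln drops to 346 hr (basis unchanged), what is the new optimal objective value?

2317.5

Binding: glaze and kiln. Non-binding: clay (5 unused), labor (21 unused).
Slack constraints have shadow price 0 (complementary slackness).
The binding rows give the dual system: 1·y_glaze + 6·y_kiln = 31.5 and 4·y_glaze + 5·y_kiln = 40.5.
Solving: y_glaze = 4.5, y_kiln = 4.5.
Δz = y_kiln·Δb = 4.5 × (-3) = -13.5, so new z* = 2331 − 13.5 = 2317.5.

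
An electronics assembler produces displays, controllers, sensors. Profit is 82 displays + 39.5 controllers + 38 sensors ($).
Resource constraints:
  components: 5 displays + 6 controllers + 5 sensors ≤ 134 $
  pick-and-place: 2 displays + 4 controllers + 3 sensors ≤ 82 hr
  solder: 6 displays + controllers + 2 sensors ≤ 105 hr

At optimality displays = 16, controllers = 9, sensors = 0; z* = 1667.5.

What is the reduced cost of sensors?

-6

Binding: components and solder. Non-binding: pick-and-place (14 unused).
Slack constraints have shadow price 0 (complementary slackness).
From A_Bᵀ y = c: 5·y_components + 6·y_solder = 82; 6·y_components + 1·y_solder = 39.5.
This yields shadow prices y_components = 5, y_solder = 9.5.
Reduced cost of sensors: c₃ − yᵀa₃ = 38 − (5·5 + 9.5·2) = 38 − 44 = -6.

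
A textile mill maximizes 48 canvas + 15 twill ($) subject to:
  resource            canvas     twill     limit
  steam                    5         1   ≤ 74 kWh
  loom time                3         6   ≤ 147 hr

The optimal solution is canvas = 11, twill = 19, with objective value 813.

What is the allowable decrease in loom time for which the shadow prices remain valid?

Binding constraints: steam, loom time. The basis is B = [[5,1],[3,6]] with det 27.
Per unit decrease in loom time, x* moves by d = (0.037, -0.1852).
The basis stays optimal until twill reaches 0; allowable decrease = 102.6 hr.

102.6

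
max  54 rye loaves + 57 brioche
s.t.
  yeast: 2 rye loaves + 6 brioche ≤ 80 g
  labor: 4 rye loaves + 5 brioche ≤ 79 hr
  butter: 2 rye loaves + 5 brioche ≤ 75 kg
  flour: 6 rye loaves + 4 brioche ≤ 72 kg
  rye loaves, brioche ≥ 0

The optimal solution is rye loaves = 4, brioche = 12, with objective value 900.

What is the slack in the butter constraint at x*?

butter used = 2·4 + 5·12 = 68; slack = 75 − 68 = 7.

7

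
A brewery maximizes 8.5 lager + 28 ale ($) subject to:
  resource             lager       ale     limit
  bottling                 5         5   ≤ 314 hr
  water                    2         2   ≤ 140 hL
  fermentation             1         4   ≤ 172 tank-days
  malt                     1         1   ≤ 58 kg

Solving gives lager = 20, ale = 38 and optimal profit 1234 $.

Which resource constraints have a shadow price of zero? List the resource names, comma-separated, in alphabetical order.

bottling: 290/314 (slack 24)
water: 116/140 (slack 24)
fermentation: 172/172 (binding)
malt: 58/58 (binding)
By complementary slackness, a constraint with positive slack has shadow price 0 → bottling, water.

bottling, water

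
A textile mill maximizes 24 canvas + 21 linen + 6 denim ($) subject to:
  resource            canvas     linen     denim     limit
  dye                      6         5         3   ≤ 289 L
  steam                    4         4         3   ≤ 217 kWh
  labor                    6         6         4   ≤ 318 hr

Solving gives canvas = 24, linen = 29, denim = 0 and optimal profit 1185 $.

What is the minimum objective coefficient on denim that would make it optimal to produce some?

13

Binding: dye and labor. Non-binding: steam (5 unused).
By complementary slackness, y = 0 for the non-binding constraint.
The binding rows give the dual system: 6·y_dye + 6·y_labor = 24 and 5·y_dye + 6·y_labor = 21.
Solving: y_dye = 3, y_labor = 1.
denim enters the basis when its profit ≥ yᵀa₃ = 3·3 + 1·4 = 13.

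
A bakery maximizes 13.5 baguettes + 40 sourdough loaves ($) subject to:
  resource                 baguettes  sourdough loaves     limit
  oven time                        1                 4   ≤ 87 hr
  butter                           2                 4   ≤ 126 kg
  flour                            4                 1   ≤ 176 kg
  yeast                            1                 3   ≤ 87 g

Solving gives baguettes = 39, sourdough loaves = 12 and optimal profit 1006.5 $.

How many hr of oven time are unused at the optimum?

oven time used = 1·39 + 4·12 = 87; slack = 87 − 87 = 0.

0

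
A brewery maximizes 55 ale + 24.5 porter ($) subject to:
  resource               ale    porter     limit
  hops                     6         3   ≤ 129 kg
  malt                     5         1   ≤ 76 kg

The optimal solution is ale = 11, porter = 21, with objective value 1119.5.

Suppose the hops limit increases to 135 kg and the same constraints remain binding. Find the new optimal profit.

Check each constraint at x*: hops 129/129 (tight); malt 76/76 (tight).
From A_Bᵀ y = c: 6·y_hops + 5·y_malt = 55; 3·y_hops + 1·y_malt = 24.5.
→ y_hops = 7.5 and y_malt = 2.
Δz = y_hops·Δb = 7.5 × (6) = 45, so new z* = 1119.5 + 45 = 1164.5.

1164.5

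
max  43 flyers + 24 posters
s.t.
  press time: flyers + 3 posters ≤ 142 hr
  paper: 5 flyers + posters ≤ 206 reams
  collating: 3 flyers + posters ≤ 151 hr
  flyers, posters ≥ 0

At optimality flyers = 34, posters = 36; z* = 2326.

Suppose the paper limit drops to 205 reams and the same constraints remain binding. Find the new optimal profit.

2318.5

Binding: press time and paper. Non-binding: collating (13 unused).
Since collating is not tight, its dual is 0.
The binding rows give the dual system: 1·y_press time + 5·y_paper = 43 and 3·y_press time + 1·y_paper = 24.
This yields shadow prices y_press time = 5.5, y_paper = 7.5.
Δz = y_paper·Δb = 7.5 × (-1) = -7.5, so new z* = 2326 − 7.5 = 2318.5.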